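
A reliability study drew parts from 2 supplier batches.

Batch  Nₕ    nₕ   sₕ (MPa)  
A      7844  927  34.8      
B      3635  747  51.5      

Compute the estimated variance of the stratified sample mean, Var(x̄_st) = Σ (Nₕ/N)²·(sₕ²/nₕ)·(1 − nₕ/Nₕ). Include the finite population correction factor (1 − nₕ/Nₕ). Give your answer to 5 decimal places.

N = 11479; Wₕ = Nₕ/N.
batch A: (7844/11479)²·34.8²/927·(1 − 927/7844) = 0.53793029
batch B: (3635/11479)²·51.5²/747·(1 − 747/3635) = 0.28287030
Sum = 0.82080059 → 0.82080.

0.82080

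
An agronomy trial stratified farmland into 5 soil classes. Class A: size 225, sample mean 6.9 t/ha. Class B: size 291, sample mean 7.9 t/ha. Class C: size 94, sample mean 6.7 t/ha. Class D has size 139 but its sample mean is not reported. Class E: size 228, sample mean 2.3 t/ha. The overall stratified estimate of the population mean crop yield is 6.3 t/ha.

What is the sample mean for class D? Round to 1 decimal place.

N = 225 + 291 + 94 + 139 + 228 = 977.
Overall total = μ·N = 6.3·977 = 6155.1.
Subtract the known strata: 225·6.9 + 291·7.9 + 94·6.7 + 228·2.3 = 5005.6.
Remaining total for class D: 6155.1 − 5005.6 = 1149.5.
Divide by its size: 1149.5 / 139 = 8.270... → 8.3.

8.3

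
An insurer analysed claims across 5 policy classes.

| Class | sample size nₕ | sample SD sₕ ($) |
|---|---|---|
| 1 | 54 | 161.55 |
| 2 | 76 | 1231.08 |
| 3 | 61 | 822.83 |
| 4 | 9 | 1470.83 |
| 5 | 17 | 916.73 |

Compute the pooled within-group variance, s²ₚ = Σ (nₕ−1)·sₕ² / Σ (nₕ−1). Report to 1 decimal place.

Degrees of freedom: 53 + 75 + 60 + 8 + 16 = 212.
Σ(nₕ−1)sₕ² = 53·26098.4025 + 75·1515557.9664 + 60·677049.2089 + 8·2163340.8889 + 16·840393.8929 = 186426044.7441.
s²ₚ = 186426044.7441 / 212 = 879368.136... → 879368.1.

879368.1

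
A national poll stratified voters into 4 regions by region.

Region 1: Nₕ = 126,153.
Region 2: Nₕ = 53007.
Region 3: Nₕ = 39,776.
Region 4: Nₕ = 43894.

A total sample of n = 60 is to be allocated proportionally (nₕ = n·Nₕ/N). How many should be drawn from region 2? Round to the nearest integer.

Share of region 2 = 53007/262830 = 0.20168.
Allocate 60 × 0.20168 = 12.101... → 12.

12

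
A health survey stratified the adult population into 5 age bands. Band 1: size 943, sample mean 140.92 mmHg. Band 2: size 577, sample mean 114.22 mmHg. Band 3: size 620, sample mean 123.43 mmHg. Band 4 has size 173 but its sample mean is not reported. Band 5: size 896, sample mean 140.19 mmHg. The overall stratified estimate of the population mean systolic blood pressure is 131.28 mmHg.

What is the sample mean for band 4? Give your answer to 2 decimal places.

117.62

Σ Nₕx̄ₕ = N·μ, so 173·x̄_4 = 3209·131.28 − (943·140.92 + 577·114.22 + 620·123.43 + 896·140.19).
= 421277.52 − 400929.34 = 20348.18.
x̄_4 = 20348.18 / 173 = 117.6195... → 117.62.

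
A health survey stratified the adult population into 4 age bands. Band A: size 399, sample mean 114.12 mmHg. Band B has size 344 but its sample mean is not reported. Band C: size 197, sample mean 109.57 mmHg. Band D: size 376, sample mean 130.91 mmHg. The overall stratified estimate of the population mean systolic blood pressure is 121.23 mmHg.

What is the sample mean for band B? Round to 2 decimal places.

Σ Nₕx̄ₕ = N·μ, so 344·x̄_B = 1316·121.23 − (399·114.12 + 197·109.57 + 376·130.91).
= 159538.68 − 116341.33 = 43197.35.
x̄_B = 43197.35 / 344 = 125.5737... → 125.57.

125.57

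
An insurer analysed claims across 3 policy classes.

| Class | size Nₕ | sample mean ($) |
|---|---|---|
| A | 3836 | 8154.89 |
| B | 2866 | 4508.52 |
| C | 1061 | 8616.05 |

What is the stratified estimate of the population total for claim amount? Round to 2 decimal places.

53345205.41

Population total = Σ Nₕ·x̄ₕ (each stratum's size times its mean).
3836·8154.89 + 2866·4508.52 + 1061·8616.05 = 31282158.04 + 12921418.32 + 9141629.05 = 53345205.41.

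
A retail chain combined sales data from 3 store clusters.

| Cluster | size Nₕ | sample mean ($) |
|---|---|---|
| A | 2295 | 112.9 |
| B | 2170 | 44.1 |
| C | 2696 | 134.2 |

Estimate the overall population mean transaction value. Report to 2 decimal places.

N = 2295 + 2170 + 2696 = 7161.
Weight each subgroup mean by Nₕ/N and sum.
Σ Nₕx̄ₕ = 2295·112.9 + 2170·44.1 + 2696·134.2 = 259105.5 + 95697 + 361803.2 = 716605.7.
Divide by N: 716605.7 / 7161 = 100.0706... → 100.07.

100.07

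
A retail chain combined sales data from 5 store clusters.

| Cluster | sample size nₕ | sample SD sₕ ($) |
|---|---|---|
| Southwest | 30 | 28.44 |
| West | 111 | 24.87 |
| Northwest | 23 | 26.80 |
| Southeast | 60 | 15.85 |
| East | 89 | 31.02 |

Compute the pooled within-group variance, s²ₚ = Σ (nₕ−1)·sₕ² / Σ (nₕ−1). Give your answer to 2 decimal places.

671.41

Degrees of freedom: 29 + 110 + 22 + 59 + 88 = 308.
Σ(nₕ−1)sₕ² = 29·808.8336 + 110·618.5169 + 22·718.24 + 59·251.2225 + 88·962.2404 = 206793.5961.
s²ₚ = 206793.5961 / 308 = 671.4078... → 671.41.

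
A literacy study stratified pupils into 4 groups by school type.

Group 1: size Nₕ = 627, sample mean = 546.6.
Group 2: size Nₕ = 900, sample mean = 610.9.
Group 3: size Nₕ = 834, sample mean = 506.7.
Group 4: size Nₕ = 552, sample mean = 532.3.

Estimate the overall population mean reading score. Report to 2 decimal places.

552.33

x̄_st = (Σ Nₕx̄ₕ) / (Σ Nₕ) = (627·546.6 + 900·610.9 + 834·506.7 + 552·532.3) / 2913
= 1608945.6 / 2913 = 552.3329... → 552.33.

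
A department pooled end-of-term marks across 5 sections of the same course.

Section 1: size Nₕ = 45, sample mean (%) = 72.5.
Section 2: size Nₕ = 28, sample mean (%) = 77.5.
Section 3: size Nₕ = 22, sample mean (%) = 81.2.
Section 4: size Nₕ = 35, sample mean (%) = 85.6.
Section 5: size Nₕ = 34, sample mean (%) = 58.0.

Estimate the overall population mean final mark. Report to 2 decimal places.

x̄_st = (Σ Nₕx̄ₕ) / (Σ Nₕ) = (45·72.5 + 28·77.5 + 22·81.2 + 35·85.6 + 34·58.0) / 164
= 12186.9 / 164 = 74.3104... → 74.31.

74.31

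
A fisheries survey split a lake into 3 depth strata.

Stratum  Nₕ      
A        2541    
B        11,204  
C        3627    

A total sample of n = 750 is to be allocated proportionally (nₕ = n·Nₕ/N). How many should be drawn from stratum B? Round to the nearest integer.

484

N = 2541 + 11204 + 3627 = 17372.
n_B = 750·11204/17372 = 483.709... → 484.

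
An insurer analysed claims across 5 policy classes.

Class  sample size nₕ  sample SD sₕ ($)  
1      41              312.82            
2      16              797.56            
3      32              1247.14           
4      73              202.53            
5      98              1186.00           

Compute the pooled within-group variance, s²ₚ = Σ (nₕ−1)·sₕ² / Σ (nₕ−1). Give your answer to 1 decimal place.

Degrees of freedom: 40 + 15 + 31 + 72 + 97 = 255.
Σ(nₕ−1)sₕ² = 40·97856.3524 + 15·636101.9536 + 31·1555358.1796 + 72·41018.4009 + 97·1406596 = 201065023.8324.
s²ₚ = 201065023.8324 / 255 = 788490.290... → 788490.3.

788490.3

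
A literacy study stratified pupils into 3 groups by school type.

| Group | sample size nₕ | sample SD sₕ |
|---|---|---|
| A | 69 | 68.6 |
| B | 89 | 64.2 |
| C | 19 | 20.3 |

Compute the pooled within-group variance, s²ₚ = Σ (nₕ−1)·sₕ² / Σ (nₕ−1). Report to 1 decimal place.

A: (69−1)·68.6² = 68·4705.96 = 320005.28
B: (89−1)·64.2² = 88·4121.64 = 362704.32
C: (19−1)·20.3² = 18·412.09 = 7417.62
Numerator = 690127.22; denominator = Σ(nₕ−1) = 174.
s²ₚ = 690127.22/174 = 3966.248... → 3966.2.

3966.2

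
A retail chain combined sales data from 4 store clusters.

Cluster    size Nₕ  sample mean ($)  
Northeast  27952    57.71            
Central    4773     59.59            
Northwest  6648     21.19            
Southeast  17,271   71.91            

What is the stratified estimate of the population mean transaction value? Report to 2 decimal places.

57.91

x̄_st = (Σ Nₕx̄ₕ) / (Σ Nₕ) = (27952·57.71 + 4773·59.59 + 6648·21.19 + 17271·71.91) / 56644
= 3280361.72 / 56644 = 57.9119... → 57.91.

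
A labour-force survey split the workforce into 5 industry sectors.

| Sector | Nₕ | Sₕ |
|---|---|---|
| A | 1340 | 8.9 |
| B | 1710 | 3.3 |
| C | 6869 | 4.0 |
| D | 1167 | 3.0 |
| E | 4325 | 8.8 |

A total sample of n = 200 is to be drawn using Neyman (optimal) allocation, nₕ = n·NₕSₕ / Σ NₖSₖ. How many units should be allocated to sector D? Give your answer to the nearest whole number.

Σ NₕSₕ = 1340·8.9 + 1710·3.3 + 6869·4.0 + 1167·3.0 + 4325·8.8 = 86606.
Share for D: 3501/86606 = 0.04042.
n_D = 200 × 0.04042 = 8.085... → 8.

8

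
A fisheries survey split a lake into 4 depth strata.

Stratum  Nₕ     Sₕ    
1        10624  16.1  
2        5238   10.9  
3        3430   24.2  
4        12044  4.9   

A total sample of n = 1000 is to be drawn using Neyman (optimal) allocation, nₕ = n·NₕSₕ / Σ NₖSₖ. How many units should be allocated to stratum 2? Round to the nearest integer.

Σ NₕSₕ = 10624·16.1 + 5238·10.9 + 3430·24.2 + 12044·4.9 = 370162.2.
Share for 2: 57094.2/370162.2 = 0.15424.
n_2 = 1000 × 0.15424 = 154.241... → 154.

154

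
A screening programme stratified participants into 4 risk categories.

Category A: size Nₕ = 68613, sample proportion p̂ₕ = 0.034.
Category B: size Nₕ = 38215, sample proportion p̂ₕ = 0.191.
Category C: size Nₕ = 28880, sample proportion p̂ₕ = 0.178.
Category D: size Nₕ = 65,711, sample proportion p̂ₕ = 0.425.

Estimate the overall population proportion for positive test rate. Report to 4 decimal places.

0.2120

N = 68613 + 38215 + 28880 + 65711 = 201419.
Overall proportion = Σ (Nₕ/N)·p̂ₕ.
Σ Nₕp̂ₕ = 2332.842 + 7299.065 + 5140.64 + 27927.175 = 42699.722.
42699.722 / 201419 = 0.211995... → 0.2120.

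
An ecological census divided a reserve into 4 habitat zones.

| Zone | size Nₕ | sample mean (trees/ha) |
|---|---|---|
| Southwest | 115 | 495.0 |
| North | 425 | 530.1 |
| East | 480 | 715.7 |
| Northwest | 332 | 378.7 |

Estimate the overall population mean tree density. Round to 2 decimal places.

N = 1352; weights Wₕ = Nₕ/N = (0.0851, 0.3143, 0.3550, 0.2456).
x̄_st = Σ Wₕ·x̄ₕ = 0.0851·495.0 + 0.3143·530.1 + 0.3550·715.7 + 0.2456·378.7 ≈ 555.8298...
→ 555.83.

555.83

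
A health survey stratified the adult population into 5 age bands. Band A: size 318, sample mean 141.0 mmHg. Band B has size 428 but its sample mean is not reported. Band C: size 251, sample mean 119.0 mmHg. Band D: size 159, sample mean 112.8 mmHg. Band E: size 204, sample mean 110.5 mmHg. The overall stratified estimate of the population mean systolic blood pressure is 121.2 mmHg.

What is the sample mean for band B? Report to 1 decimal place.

116.0

N = 318 + 428 + 251 + 159 + 204 = 1360.
Overall total = μ·N = 121.2·1360 = 164832.
Subtract the known strata: 318·141.0 + 251·119.0 + 159·112.8 + 204·110.5 = 115184.2.
Remaining total for band B: 164832 − 115184.2 = 49647.8.
Divide by its size: 49647.8 / 428 = 116.000... → 116.0.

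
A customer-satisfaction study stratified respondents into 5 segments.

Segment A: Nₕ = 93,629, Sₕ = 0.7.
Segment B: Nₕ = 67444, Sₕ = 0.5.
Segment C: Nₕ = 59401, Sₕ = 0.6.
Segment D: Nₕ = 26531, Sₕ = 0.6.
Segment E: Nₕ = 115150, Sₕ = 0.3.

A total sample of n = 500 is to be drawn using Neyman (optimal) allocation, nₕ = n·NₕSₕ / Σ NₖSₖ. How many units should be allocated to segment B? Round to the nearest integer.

91

Σ NₕSₕ = 93629·0.7 + 67444·0.5 + 59401·0.6 + 26531·0.6 + 115150·0.3 = 185366.5.
Share for B: 33722/185366.5 = 0.18192.
n_B = 500 × 0.18192 = 90.960... → 91.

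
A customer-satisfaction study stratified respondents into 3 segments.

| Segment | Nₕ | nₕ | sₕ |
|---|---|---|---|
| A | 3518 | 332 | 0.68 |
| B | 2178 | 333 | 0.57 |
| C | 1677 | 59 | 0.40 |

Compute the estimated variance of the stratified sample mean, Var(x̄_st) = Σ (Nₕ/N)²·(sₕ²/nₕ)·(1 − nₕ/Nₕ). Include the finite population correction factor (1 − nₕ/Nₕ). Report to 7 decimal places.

N = 7373; Wₕ = Nₕ/N.
segment A: (3518/7373)²·0.68²/332·(1 − 332/3518) = 0.0002871659
segment B: (2178/7373)²·0.57²/333·(1 − 333/2178) = 0.0000721226
segment C: (1677/7373)²·0.40²/59·(1 − 59/1677) = 0.0001353602
Sum = 0.0004946487 → 0.0004946.

0.0004946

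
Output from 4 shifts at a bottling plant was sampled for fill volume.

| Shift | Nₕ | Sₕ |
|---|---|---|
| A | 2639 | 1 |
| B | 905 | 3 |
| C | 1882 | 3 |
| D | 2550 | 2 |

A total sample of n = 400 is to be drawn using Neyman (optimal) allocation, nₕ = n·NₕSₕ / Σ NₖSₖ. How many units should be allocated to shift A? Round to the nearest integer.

A: NₕSₕ = 2639·1 = 2639
B: NₕSₕ = 905·3 = 2715
C: NₕSₕ = 1882·3 = 5646
D: NₕSₕ = 2550·2 = 5100
Σ NₕSₕ = 16100.
n_A = 400·2639/16100 = 65.565... → 66.

66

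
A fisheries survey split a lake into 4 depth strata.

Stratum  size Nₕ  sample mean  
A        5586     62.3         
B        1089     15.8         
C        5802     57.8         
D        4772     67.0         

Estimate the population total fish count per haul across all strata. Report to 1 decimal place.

1020293.6

Population total = Σ Nₕ·x̄ₕ (each stratum's size times its mean).
5586·62.3 + 1089·15.8 + 5802·57.8 + 4772·67.0 = 348007.8 + 17206.2 + 335355.6 + 319724 = 1020293.6.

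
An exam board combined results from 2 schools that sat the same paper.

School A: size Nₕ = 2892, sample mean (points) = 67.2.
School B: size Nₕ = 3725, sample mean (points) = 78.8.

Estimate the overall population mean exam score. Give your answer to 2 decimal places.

N = 6617; weights Wₕ = Nₕ/N = (0.4371, 0.5629).
x̄_st = Σ Wₕ·x̄ₕ = 0.4371·67.2 + 0.5629·78.8 ≈ 73.7301...
→ 73.73.

73.73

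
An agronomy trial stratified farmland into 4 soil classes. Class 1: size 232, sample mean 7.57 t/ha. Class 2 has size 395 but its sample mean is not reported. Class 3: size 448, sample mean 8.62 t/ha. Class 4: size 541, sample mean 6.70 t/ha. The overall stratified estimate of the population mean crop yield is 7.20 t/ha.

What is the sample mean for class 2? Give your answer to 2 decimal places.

6.06

N = 232 + 395 + 448 + 541 = 1616.
Overall total = μ·N = 7.20·1616 = 11635.2.
Subtract the known strata: 232·7.57 + 448·8.62 + 541·6.70 = 9242.7.
Remaining total for class 2: 11635.2 − 9242.7 = 2392.5.
Divide by its size: 2392.5 / 395 = 6.0570... → 6.06.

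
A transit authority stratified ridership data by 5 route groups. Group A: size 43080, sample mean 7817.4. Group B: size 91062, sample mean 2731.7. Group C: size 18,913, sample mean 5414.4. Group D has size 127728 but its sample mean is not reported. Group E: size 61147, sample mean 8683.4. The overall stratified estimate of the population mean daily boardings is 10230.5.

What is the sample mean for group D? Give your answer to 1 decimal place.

17844.3

N = 43080 + 91062 + 18913 + 127728 + 61147 = 341930.
Overall total = μ·N = 10230.5·341930 = 3498114865.
Subtract the known strata: 43080·7817.4 + 91062·2731.7 + 18913·5414.4 + 61147·8683.4 = 1218894064.4.
Remaining total for group D: 3498114865 − 1218894064.4 = 2279220800.6.
Divide by its size: 2279220800.6 / 127728 = 17844.332... → 17844.3.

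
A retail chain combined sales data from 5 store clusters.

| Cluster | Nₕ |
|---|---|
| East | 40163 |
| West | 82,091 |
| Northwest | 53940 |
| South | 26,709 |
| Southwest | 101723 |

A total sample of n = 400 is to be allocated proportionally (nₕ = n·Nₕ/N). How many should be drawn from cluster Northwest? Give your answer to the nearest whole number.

71

N = 40163 + 82091 + 53940 + 26709 + 101723 = 304626.
n_Northwest = 400·53940/304626 = 70.828... → 71.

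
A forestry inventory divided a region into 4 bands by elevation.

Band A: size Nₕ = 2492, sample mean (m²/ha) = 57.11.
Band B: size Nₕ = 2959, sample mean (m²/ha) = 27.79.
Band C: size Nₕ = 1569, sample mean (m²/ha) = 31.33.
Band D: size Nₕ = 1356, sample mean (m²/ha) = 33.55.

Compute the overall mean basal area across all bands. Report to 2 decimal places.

x̄_st = (Σ Nₕx̄ₕ) / (Σ Nₕ) = (2492·57.11 + 2959·27.79 + 1569·31.33 + 1356·33.55) / 8376
= 319199.3 / 8376 = 38.1088... → 38.11.

38.11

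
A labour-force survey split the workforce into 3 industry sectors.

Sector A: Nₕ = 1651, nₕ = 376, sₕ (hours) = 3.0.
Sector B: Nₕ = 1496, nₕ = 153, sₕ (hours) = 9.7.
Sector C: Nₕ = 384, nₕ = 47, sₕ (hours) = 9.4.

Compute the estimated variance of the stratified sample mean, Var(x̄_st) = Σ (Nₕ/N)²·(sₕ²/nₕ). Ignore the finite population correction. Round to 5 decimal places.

0.13785

N = 3531; Wₕ = Nₕ/N.
sector A: (1651/3531)²·3.0²/376 = 0.00523303
sector B: (1496/3531)²·9.7²/153 = 0.11038747
sector C: (384/3531)²·9.4²/47 = 0.02223437
Sum = 0.13785488 → 0.13785.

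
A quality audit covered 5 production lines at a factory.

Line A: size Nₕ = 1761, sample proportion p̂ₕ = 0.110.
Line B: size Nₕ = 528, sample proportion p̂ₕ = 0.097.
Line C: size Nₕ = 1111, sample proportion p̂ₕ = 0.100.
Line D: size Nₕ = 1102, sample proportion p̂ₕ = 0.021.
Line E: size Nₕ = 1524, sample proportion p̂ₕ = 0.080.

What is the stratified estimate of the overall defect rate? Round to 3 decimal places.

0.083

Wₕ = Nₕ/N with N = 6026: 0.2922, 0.0876, 0.1844, 0.1829, 0.2529.
p̂_st = 0.2922·0.110 + 0.0876·0.097 + 0.1844·0.100 + 0.1829·0.021 + 0.2529·0.080 ≈ 0.08315... → 0.083.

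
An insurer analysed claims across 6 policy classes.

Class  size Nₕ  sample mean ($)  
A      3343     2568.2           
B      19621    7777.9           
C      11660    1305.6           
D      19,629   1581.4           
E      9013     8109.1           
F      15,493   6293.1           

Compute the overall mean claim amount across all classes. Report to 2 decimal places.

x̄_st = (Σ Nₕx̄ₕ) / (Σ Nₕ) = (3343·2568.2 + 19621·7777.9 + 11660·1305.6 + 19629·1581.4 + 9013·8109.1 + 15493·6293.1) / 78759
= 378046581.7 / 78759 = 4800.0429... → 4800.04.

4800.04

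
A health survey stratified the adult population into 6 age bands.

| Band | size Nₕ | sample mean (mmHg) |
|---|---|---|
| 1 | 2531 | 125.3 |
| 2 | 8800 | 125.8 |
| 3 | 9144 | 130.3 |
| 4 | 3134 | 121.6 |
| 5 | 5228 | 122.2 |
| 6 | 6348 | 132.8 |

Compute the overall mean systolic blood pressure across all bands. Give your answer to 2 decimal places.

x̄_st = (Σ Nₕx̄ₕ) / (Σ Nₕ) = (2531·125.3 + 8800·125.8 + 9144·130.3 + 3134·121.6 + 5228·122.2 + 6348·132.8) / 35185
= 4478607.9 / 35185 = 127.2874... → 127.29.

127.29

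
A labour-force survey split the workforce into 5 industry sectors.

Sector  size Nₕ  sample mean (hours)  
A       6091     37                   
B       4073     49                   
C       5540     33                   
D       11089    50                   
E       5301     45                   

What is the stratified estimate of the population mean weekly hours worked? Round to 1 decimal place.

43.6

N = 6091 + 4073 + 5540 + 11089 + 5301 = 32094.
Overall mean = Σ (Nₕ/N)·x̄ₕ — weight by population share, not a simple average.
Σ Nₕx̄ₕ = 6091·37 + 4073·49 + 5540·33 + 11089·50 + 5301·45 = 225367 + 199577 + 182820 + 554450 + 238545 = 1400759.
Divide by N: 1400759 / 32094 = 43.646... → 43.6.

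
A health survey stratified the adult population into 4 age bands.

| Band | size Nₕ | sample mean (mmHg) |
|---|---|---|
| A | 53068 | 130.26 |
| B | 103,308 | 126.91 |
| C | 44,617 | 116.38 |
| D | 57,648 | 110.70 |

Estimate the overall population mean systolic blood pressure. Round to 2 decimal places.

122.17

N = 258641; weights Wₕ = Nₕ/N = (0.2052, 0.3994, 0.1725, 0.2229).
x̄_st = Σ Wₕ·x̄ₕ = 0.2052·130.26 + 0.3994·126.91 + 0.1725·116.38 + 0.2229·110.70 ≈ 122.1679...
→ 122.17.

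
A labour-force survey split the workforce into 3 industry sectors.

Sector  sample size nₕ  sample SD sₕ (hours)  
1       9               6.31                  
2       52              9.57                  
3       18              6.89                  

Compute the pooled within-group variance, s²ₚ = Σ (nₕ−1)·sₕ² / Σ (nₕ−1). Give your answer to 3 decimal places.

76.268

1: (9−1)·6.31² = 8·39.8161 = 318.5288
2: (52−1)·9.57² = 51·91.5849 = 4670.8299
3: (18−1)·6.89² = 17·47.4721 = 807.0257
Numerator = 5796.3844; denominator = Σ(nₕ−1) = 76.
s²ₚ = 5796.3844/76 = 76.26822... → 76.268.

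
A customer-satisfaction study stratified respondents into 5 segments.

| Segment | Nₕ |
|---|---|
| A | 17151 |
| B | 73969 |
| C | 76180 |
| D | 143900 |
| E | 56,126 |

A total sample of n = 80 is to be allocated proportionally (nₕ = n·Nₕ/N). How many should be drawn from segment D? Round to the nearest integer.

N = 17151 + 73969 + 76180 + 143900 + 56126 = 367326.
n_D = 80·143900/367326 = 31.340... → 31.

31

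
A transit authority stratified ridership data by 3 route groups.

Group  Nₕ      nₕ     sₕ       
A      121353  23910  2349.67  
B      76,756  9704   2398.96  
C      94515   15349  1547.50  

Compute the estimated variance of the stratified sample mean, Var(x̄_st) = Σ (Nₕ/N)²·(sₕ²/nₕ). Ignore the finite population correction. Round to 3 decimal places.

96.792

N = 292624; Wₕ = Nₕ/N.
group A: (121353/292624)²·2349.67²/23910 = 39.711411
group B: (76756/292624)²·2398.96²/9704 = 40.803743
group C: (94515/292624)²·1547.50²/15349 = 16.276567
Sum = 96.791722 → 96.792.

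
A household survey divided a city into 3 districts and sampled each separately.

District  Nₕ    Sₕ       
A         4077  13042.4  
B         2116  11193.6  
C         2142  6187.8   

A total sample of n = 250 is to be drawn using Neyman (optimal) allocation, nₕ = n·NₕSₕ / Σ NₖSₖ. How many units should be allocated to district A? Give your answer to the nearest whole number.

A: NₕSₕ = 4077·13042.4 = 53173864.8
B: NₕSₕ = 2116·11193.6 = 23685657.6
C: NₕSₕ = 2142·6187.8 = 13254267.6
Σ NₕSₕ = 90113790.
n_A = 250·53173864.8/90113790 = 147.519... → 148.

148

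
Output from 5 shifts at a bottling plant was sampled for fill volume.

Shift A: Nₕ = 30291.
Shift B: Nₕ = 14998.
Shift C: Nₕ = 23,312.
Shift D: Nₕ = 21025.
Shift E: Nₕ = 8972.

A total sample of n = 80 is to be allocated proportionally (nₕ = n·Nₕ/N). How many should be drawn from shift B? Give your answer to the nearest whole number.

Share of shift B = 14998/98598 = 0.15211.
Allocate 80 × 0.15211 = 12.169... → 12.

12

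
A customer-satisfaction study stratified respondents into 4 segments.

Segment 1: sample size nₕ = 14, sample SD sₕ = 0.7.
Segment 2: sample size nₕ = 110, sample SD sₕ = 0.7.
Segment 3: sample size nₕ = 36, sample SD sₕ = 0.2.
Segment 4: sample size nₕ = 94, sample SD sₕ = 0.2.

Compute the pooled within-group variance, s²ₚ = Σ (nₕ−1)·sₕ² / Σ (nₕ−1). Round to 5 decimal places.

0.25960

Degrees of freedom: 13 + 109 + 35 + 93 = 250.
Σ(nₕ−1)sₕ² = 13·0.49 + 109·0.49 + 35·0.04 + 93·0.04 = 64.9.
s²ₚ = 64.9 / 250 = 0.2596 → 0.25960.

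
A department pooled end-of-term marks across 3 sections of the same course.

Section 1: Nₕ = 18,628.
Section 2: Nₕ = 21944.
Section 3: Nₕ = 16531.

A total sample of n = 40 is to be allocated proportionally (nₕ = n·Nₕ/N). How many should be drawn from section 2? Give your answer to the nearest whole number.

N = 18628 + 21944 + 16531 = 57103.
n_2 = 40·21944/57103 = 15.372... → 15.

15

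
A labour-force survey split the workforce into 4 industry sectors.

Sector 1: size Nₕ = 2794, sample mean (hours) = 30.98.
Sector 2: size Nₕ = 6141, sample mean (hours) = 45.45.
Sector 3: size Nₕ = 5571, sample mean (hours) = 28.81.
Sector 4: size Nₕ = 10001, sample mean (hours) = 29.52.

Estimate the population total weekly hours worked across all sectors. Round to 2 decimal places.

821396.60

1: 2794·30.98 = 86558.12
2: 6141·45.45 = 279108.45
3: 5571·28.81 = 160500.51
4: 10001·29.52 = 295229.52
τ̂ = Σ Nₕx̄ₕ = 821396.60.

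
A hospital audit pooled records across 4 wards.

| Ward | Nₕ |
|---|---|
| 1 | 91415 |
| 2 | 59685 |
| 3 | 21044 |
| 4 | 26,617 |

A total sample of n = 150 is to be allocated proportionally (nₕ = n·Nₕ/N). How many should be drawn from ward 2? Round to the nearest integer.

45

N = 91415 + 59685 + 21044 + 26617 = 198761.
n_2 = 150·59685/198761 = 45.043... → 45.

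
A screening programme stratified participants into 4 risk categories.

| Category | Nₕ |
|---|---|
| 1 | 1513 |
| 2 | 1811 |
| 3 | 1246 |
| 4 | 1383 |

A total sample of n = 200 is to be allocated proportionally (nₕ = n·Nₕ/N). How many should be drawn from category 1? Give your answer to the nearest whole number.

51

Share of category 1 = 1513/5953 = 0.25416.
Allocate 200 × 0.25416 = 50.832... → 51.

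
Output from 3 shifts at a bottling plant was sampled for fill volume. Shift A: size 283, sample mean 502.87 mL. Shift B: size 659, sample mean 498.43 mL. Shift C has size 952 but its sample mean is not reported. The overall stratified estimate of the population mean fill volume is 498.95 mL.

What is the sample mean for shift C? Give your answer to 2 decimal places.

N = 283 + 659 + 952 = 1894.
Overall total = μ·N = 498.95·1894 = 945011.3.
Subtract the known strata: 283·502.87 + 659·498.43 = 470777.58.
Remaining total for shift C: 945011.3 − 470777.58 = 474233.72.
Divide by its size: 474233.72 / 952 = 498.1447... → 498.14.

498.14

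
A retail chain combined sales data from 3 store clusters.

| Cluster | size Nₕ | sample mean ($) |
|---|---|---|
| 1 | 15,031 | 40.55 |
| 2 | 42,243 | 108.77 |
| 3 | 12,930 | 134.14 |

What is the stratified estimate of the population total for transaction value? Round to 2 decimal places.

6938708.36

1: 15031·40.55 = 609507.05
2: 42243·108.77 = 4594771.11
3: 12930·134.14 = 1734430.2
τ̂ = Σ Nₕx̄ₕ = 6938708.36.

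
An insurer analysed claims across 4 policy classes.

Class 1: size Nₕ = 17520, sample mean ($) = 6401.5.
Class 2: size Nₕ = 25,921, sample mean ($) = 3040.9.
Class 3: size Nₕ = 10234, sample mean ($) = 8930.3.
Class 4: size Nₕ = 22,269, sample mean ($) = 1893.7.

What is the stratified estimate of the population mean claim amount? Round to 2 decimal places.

4273.42

x̄_st = (Σ Nₕx̄ₕ) / (Σ Nₕ) = (17520·6401.5 + 25921·3040.9 + 10234·8930.3 + 22269·1893.7) / 75944
= 324540944.4 / 75944 = 4273.4244... → 4273.42.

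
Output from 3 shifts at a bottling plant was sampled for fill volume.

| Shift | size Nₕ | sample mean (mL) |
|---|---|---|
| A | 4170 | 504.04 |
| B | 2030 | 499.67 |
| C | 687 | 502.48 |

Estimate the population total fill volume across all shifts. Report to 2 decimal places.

3461380.66

A: 4170·504.04 = 2101846.8
B: 2030·499.67 = 1014330.1
C: 687·502.48 = 345203.76
τ̂ = Σ Nₕx̄ₕ = 3461380.66.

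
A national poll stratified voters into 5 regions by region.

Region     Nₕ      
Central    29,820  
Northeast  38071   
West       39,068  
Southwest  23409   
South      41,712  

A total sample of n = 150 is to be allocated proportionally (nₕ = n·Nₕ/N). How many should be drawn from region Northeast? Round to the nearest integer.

33

N = 29820 + 38071 + 39068 + 23409 + 41712 = 172080.
n_Northeast = 150·38071/172080 = 33.186... → 33.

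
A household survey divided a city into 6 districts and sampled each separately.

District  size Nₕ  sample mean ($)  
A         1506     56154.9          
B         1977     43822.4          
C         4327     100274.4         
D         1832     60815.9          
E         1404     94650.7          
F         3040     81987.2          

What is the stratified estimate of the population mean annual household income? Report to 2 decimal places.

x̄_st = (Σ Nₕx̄ₕ) / (Σ Nₕ) = (1506·56154.9 + 1977·43822.4 + 4327·100274.4 + 1832·60815.9 + 1404·94650.7 + 3040·81987.2) / 14086
= 1098638892.6 / 14086 = 77995.0939... → 77995.09.

77995.09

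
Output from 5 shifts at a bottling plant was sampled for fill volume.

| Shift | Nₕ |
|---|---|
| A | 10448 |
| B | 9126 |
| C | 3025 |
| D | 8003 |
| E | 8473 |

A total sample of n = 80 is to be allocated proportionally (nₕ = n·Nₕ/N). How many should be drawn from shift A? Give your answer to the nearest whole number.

Share of shift A = 10448/39075 = 0.26738.
Allocate 80 × 0.26738 = 21.391... → 21.

21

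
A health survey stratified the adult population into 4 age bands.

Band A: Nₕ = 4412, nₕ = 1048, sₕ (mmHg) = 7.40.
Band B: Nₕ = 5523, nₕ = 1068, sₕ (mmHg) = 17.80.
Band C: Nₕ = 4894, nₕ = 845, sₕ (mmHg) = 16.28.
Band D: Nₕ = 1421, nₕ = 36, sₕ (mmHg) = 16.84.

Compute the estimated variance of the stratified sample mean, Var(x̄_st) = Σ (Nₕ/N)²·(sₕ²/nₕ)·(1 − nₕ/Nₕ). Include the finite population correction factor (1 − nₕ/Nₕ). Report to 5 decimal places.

N = 16250; Wₕ = Nₕ/N.
band A: (4412/16250)²·7.40²/1048·(1 − 1048/4412) = 0.00293688
band B: (5523/16250)²·17.80²/1068·(1 − 1068/5523) = 0.02764297
band C: (4894/16250)²·16.28²/845·(1 − 845/4894) = 0.02353732
band D: (1421/16250)²·16.84²/36·(1 − 36/1421) = 0.05871091
Sum = 0.11282809 → 0.11283.

0.11283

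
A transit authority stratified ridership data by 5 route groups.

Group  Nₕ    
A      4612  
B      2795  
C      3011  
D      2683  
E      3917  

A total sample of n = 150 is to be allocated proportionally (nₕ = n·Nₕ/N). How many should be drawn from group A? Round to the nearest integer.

41

N = 4612 + 2795 + 3011 + 2683 + 3917 = 17018.
n_A = 150·4612/17018 = 40.651... → 41.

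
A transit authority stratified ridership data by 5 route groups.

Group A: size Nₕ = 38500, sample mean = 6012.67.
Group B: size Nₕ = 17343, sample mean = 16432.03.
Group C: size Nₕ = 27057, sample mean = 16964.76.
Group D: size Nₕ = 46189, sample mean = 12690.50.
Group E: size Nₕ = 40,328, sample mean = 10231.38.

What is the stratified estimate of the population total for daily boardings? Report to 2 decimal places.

1974256599.75

Population total = Σ Nₕ·x̄ₕ (each stratum's size times its mean).
38500·6012.67 + 17343·16432.03 + 27057·16964.76 + 46189·12690.50 + 40328·10231.38 = 231487795 + 284980696.29 + 459015511.32 + 586161504.5 + 412611092.64 = 1974256599.75.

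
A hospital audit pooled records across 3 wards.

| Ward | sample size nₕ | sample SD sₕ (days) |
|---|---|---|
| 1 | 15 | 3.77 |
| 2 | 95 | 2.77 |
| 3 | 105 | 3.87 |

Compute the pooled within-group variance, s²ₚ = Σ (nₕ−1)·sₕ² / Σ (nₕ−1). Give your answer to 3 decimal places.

1: (15−1)·3.77² = 14·14.2129 = 198.9806
2: (95−1)·2.77² = 94·7.6729 = 721.2526
3: (105−1)·3.87² = 104·14.9769 = 1557.5976
Numerator = 2477.8308; denominator = Σ(nₕ−1) = 212.
s²ₚ = 2477.8308/212 = 11.68788... → 11.688.

11.688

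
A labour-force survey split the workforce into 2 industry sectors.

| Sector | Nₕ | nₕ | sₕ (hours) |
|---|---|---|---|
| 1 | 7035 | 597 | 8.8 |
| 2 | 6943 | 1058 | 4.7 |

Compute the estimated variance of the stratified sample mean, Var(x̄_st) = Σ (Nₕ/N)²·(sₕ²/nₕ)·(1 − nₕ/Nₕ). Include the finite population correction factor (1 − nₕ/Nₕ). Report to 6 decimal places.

N = 13978; Wₕ = Nₕ/N.
sector 1: (7035/13978)²·8.8²/597·(1 − 597/7035) = 0.030068794
sector 2: (6943/13978)²·4.7²/1058·(1 − 1058/6943) = 0.004366300
Sum = 0.034435095 → 0.034435.

0.034435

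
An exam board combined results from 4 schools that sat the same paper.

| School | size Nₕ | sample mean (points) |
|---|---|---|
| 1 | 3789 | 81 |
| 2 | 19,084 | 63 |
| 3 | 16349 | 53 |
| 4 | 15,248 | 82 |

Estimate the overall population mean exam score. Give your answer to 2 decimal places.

N = 54470; weights Wₕ = Nₕ/N = (0.0696, 0.3504, 0.3001, 0.2799).
x̄_st = Σ Wₕ·x̄ₕ = 0.0696·81 + 0.3504·63 + 0.3001·53 + 0.2799·82 ≈ 66.5694...
→ 66.57.

66.57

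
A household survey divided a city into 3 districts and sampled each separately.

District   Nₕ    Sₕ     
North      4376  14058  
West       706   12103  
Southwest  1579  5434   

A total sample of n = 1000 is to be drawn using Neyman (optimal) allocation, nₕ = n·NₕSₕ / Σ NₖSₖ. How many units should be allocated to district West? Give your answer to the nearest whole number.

Σ NₕSₕ = 4376·14058 + 706·12103 + 1579·5434 = 78642812.
Share for West: 8544718/78642812 = 0.10865.
n_West = 1000 × 0.10865 = 108.652... → 109.

109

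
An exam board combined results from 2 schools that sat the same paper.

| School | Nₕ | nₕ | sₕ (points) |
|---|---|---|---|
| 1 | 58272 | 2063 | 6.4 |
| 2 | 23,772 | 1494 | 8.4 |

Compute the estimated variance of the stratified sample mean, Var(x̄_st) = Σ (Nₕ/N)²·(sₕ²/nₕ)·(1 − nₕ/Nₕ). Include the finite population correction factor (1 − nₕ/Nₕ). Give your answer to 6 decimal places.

0.013377

N = 82044. Term for each stratum: Wₕ²sₕ²/nₕ·(1−nₕ/Nₕ).
Var(x̄_st) = 0.009661240 + 0.003715833 = 0.013377073 → 0.013377.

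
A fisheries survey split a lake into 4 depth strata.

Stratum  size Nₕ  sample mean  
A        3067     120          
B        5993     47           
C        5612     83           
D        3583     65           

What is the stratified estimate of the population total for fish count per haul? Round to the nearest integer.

1348402

Estimate total by summing Nₕ·x̄ₕ over strata.
3067·120 + 5993·47 + 5612·83 + 3583·65 = 368040 + 281671 + 465796 + 232895 = 1348402.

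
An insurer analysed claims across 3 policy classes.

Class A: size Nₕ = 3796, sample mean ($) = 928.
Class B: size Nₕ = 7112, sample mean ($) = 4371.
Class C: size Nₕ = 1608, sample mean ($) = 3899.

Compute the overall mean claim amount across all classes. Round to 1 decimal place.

3266.1

N = 3796 + 7112 + 1608 = 12516.
The stratified mean weights each stratum mean by its population share Nₕ/N.
Σ Nₕx̄ₕ = 3796·928 + 7112·4371 + 1608·3899 = 3522688 + 31086552 + 6269592 = 40878832.
Divide by N: 40878832 / 12516 = 3266.126... → 3266.1.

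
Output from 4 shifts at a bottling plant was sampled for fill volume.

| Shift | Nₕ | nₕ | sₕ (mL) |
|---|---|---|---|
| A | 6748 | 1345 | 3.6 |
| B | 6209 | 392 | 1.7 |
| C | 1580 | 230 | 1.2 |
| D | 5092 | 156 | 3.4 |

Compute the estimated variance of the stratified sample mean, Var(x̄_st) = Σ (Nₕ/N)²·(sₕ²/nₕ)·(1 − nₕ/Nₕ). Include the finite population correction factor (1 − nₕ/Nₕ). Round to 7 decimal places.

N = 19629; Wₕ = Nₕ/N.
shift A: (6748/19629)²·3.6²/1345·(1 − 1345/6748) = 0.0009117933
shift B: (6209/19629)²·1.7²/392·(1 − 392/6209) = 0.0006910925
shift C: (1580/19629)²·1.2²/230·(1 − 230/1580) = 0.0000346600
shift D: (5092/19629)²·3.4²/156·(1 − 156/5092) = 0.0048339308
Sum = 0.0064714767 → 0.0064715.

0.0064715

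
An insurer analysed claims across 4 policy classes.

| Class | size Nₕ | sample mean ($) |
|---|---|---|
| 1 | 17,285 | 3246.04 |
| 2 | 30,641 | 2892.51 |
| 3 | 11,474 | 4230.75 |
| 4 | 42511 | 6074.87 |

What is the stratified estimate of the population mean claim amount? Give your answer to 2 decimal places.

4430.63

x̄_st = (Σ Nₕx̄ₕ) / (Σ Nₕ) = (17285·3246.04 + 30641·2892.51 + 11474·4230.75 + 42511·6074.87) / 101911
= 451529624.38 / 101911 = 4430.6270... → 4430.63.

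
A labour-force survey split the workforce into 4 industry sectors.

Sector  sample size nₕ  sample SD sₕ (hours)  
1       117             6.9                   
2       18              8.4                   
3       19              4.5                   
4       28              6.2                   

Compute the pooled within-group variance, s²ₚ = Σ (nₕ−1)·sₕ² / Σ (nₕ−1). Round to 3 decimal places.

1: (117−1)·6.9² = 116·47.61 = 5522.76
2: (18−1)·8.4² = 17·70.56 = 1199.52
3: (19−1)·4.5² = 18·20.25 = 364.5
4: (28−1)·6.2² = 27·38.44 = 1037.88
Numerator = 8124.66; denominator = Σ(nₕ−1) = 178.
s²ₚ = 8124.66/178 = 45.64416... → 45.644.

45.644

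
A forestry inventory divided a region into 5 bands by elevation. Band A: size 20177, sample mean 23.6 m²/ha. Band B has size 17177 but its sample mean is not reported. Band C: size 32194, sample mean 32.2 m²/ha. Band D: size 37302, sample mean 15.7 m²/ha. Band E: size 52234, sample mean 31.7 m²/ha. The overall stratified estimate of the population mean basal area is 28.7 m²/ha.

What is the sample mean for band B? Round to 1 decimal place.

N = 20177 + 17177 + 32194 + 37302 + 52234 = 159084.
Overall total = μ·N = 28.7·159084 = 4565710.8.
Subtract the known strata: 20177·23.6 + 32194·32.2 + 37302·15.7 + 52234·31.7 = 3754283.2.
Remaining total for band B: 4565710.8 − 3754283.2 = 811427.6.
Divide by its size: 811427.6 / 17177 = 47.239... → 47.2.

47.2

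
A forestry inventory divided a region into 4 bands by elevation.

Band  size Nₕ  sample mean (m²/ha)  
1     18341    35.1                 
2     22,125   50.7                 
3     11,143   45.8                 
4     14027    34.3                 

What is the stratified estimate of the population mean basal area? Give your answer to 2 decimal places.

42.00

x̄_st = (Σ Nₕx̄ₕ) / (Σ Nₕ) = (18341·35.1 + 22125·50.7 + 11143·45.8 + 14027·34.3) / 65636
= 2756982.1 / 65636 = 42.0041... → 42.00.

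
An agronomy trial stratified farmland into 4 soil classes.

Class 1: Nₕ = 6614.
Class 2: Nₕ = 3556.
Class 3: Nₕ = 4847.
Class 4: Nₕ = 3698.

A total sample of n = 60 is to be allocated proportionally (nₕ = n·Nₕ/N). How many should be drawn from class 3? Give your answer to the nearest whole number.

N = 6614 + 3556 + 4847 + 3698 = 18715.
n_3 = 60·4847/18715 = 15.539... → 16.

16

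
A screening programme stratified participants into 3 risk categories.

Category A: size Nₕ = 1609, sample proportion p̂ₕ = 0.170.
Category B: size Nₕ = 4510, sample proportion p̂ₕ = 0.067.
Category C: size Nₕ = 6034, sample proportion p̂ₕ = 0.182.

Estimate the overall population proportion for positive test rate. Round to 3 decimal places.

0.138

Wₕ = Nₕ/N with N = 12153: 0.1324, 0.3711, 0.4965.
p̂_st = 0.1324·0.170 + 0.3711·0.067 + 0.4965·0.182 ≈ 0.13773... → 0.138.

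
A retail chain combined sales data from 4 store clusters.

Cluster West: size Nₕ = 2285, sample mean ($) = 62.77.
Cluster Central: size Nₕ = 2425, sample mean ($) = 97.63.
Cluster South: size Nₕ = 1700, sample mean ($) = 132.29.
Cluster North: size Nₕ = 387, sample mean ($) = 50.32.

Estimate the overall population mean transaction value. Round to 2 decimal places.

91.89

x̄_st = (Σ Nₕx̄ₕ) / (Σ Nₕ) = (2285·62.77 + 2425·97.63 + 1700·132.29 + 387·50.32) / 6797
= 624549.04 / 6797 = 91.8860... → 91.89.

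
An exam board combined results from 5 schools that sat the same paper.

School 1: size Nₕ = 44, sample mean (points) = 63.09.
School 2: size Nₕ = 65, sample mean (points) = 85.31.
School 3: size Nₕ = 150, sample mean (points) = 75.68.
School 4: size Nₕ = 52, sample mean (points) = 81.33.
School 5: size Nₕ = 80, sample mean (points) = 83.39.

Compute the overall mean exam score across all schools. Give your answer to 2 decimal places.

78.19

x̄_st = (Σ Nₕx̄ₕ) / (Σ Nₕ) = (44·63.09 + 65·85.31 + 150·75.68 + 52·81.33 + 80·83.39) / 391
= 30573.47 / 391 = 78.1930... → 78.19.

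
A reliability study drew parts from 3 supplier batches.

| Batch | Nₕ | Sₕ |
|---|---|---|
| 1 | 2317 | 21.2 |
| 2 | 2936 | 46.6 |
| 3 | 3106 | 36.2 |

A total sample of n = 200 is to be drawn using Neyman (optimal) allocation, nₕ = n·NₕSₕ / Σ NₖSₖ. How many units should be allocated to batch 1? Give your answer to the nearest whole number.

Σ NₕSₕ = 2317·21.2 + 2936·46.6 + 3106·36.2 = 298375.2.
Share for 1: 49120.4/298375.2 = 0.16463.
n_1 = 200 × 0.16463 = 32.925... → 33.

33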